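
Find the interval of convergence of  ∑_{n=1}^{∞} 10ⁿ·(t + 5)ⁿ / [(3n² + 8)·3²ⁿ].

Apply the ratio test: |a_{n+1}| / |a_n| = [(3n² + 8)/(3(n+1)² + 8)] · 10/9, which tends to 10/9 as n → ∞.
The series converges when 10/9 · |t + 5| < 1, giving R = 9/10.
Check t = -41/10: absolute convergence follows by limit comparison with Σ 1/n².
Endpoint t = -59/10: the series is dominated by a constant times Σ 1/n², which converges (p = 2 > 1).

[-59/10, -41/10]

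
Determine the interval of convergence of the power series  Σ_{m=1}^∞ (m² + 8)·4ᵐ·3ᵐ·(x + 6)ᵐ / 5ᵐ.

(-77/12, -67/12)

Ratio test: |a_{m+1}/a_m| = [((m+1)² + 8)/(m² + 8)] · 4·3/5 → 12/5 as m → ∞.
Convergence for |x + 6| · 12/5 < 1, i.e. |x + 6| < 5/12. So R = 5/12.
At x = -67/12: the m-th term does not approach 0; divergence by the term test.
Endpoint x = -77/12: the terms do not tend to 0, so the series diverges.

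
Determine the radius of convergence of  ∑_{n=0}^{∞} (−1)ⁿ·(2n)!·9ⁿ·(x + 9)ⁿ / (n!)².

R = 1/36

By the ratio test, |a_{n+1}/a_n| = (2n+1)·(2n+2)/(n+1)² · 9 → 36.
Convergence for |x + 9| · 36 < 1, i.e. |x + 9| < 1/36. So R = 1/36.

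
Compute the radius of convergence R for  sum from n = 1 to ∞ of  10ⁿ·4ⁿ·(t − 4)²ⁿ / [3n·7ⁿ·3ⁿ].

Apply the ratio test: |a_{n+1}| / |a_n| = [3n/3(n+1)] · 10·4/(7·3), which tends to 40/21 as n → ∞.
Since the exponent of (t − 4) increases by 2 each term, convergence requires |t − 4|² < 21/40, hence R = √210/20.

R = √210/20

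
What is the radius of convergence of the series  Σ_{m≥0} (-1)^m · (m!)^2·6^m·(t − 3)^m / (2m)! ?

R = 2/3

Ratio test: |a_{m+1}/a_m| = (m+1)²/[(2m+1)·(2m+2)] · 6 → 3/2 as m → ∞.
The series converges when 3/2 · |t − 3| < 1, giving R = 2/3.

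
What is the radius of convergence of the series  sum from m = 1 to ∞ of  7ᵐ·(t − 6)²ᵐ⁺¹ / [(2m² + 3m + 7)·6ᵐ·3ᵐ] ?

Ratio test: |a_{m+1}/a_m| = [(2m² + 3m + 7)/(2(m+1)² + 3(m+1) + 7)] · 7/(6·3) → 7/18 as m → ∞.
Successive powers of (t − 6) differ by 2, so the series converges when |t − 6|² · 7/18 < 1, i.e. |t − 6| < √(18/7). So R = 3√14/7.

R = 3√14/7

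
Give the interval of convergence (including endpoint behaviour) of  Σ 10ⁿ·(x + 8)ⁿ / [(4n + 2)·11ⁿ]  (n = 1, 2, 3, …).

Ratio test: |a_{n+1}/a_n| = [(4n + 2)/(4(n+1) + 2)] · 10/11 → 10/11 as n → ∞.
Thus R = 1/(10/11) = 11/10.
Endpoint x = -69/10: the terms are asymptotic to a nonzero constant times 1/n, so the series diverges by limit comparison with Σ 1/n.
Endpoint x = -91/10: an alternating series whose terms decrease to 0 in absolute value, so it converges by the Leibniz criterion.

[-91/10, -69/10)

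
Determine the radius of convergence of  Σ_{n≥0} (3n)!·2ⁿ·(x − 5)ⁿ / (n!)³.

R = 1/54

The ratio of consecutive coefficients is (3n+1)·(3n+2)·(3n+3)/(n+1)³ · 2 → 54.
Thus R = 1/(54) = 1/54.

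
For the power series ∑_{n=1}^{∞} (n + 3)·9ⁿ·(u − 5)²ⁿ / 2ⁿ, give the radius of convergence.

The ratio of consecutive coefficients is [((n+1) + 3)/(n + 3)] · 9/2 → 9/2.
Since the exponent of (u − 5) increases by 2 each term, convergence requires |u − 5|² < 2/9, hence R = √2/3.

R = √2/3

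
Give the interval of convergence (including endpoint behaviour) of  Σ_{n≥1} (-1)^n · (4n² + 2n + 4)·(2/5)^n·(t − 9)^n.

(13/2, 23/2)

Apply the ratio test: |a_{n+1}| / |a_n| = [(4(n+1)² + 2(n+1) + 4)/(4n² + 2n + 4)] · 2/5, which tends to 2/5 as n → ∞.
The series converges when 2/5 · |t − 9| < 1, giving R = 5/2.
Check t = 23/2: the n-th term does not approach 0; divergence by the term test.
At t = 13/2: the terms have absolute value of order n², which does not tend to 0, so the series diverges by the divergence test.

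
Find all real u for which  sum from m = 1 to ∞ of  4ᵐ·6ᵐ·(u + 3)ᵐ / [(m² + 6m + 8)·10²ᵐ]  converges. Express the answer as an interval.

[-43/6, 7/6]

Apply the ratio test: |a_{m+1}| / |a_m| = [(m² + 6m + 8)/((m+1)² + 6(m+1) + 8)] · 4·6/100, which tends to 6/25 as m → ∞.
Hence the series converges for |u + 3| < 1/(6/25) = 25/6, so the radius of convergence is 25/6.
When u = 7/6, the series is dominated by a constant times Σ 1/m², which converges (p = 2 > 1).
Endpoint u = -43/6: absolute convergence follows by limit comparison with Σ 1/m².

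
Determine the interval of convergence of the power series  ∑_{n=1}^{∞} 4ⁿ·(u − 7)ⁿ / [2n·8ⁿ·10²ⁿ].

[-193, 207)

Apply the ratio test: |a_{n+1}| / |a_n| = [2n/2(n+1)] · 4/(8·100), which tends to 1/200 as n → ∞.
Convergence for |u − 7| · 1/200 < 1, i.e. |u − 7| < 200. So R = 200.
At u = 207: comparison with the harmonic series Σ 1/n shows the series diverges.
When u = -193, an alternating series whose terms decrease to 0 in absolute value, so it converges by the Leibniz criterion.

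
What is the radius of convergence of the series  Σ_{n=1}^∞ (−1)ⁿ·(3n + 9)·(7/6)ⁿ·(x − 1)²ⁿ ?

R = √42/7

Apply the ratio test: |a_{n+1}| / |a_n| = [(3(n+1) + 9)/(3n + 9)] · 7/6, which tends to 7/6 as n → ∞.
Successive powers of (x − 1) differ by 2, so the series converges when |x − 1|² · 7/6 < 1, i.e. |x − 1| < √(6/7). So R = √42/7.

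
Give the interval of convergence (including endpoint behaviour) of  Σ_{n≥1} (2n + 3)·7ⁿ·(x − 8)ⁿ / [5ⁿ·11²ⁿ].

(-549/7, 661/7)

Ratio test: |a_{n+1}/a_n| = [(2(n+1) + 3)/(2n + 3)] · 7/(5·121) → 7/605 as n → ∞.
Convergence for |x − 8| · 7/605 < 1, i.e. |x − 8| < 605/7. So R = 605/7.
Check x = 661/7: the terms have absolute value of order n, which does not tend to 0, so the series diverges by the divergence test.
When x = -549/7, the terms have absolute value of order n, which does not tend to 0, so the series diverges by the divergence test.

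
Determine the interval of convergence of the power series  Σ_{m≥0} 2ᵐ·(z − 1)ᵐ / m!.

(−∞, ∞)

Ratio test: |a_{m+1}/a_m| = 2 · 1/(m+1) → 0 as m → ∞.
The limit is 0, so the series converges for all z; R = ∞.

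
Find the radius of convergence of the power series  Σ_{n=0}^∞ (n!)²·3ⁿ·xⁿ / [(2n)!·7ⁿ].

R = 28/3

Apply the ratio test: |a_{n+1}| / |a_n| = (n+1)²/[(2n+1)·(2n+2)] · 3/7, which tends to 3/28 as n → ∞.
Thus R = 1/(3/28) = 28/3.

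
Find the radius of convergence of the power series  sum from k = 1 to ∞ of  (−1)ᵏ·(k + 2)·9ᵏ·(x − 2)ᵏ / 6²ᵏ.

Ratio test: |a_{k+1}/a_k| = [((k+1) + 2)/(k + 2)] · 9/36 → 1/4 as k → ∞.
Thus R = 1/(1/4) = 4.

R = 4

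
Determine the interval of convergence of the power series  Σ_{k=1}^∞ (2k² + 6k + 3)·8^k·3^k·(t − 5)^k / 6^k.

The ratio of consecutive coefficients is [(2(k+1)² + 6(k+1) + 3)/(2k² + 6k + 3)] · 8·3/6 → 4.
Convergence for |t − 5| · 4 < 1, i.e. |t − 5| < 1/4. So R = 1/4.
Check t = 21/4: the k-th term does not approach 0; divergence by the term test.
At t = 19/4: the terms do not tend to 0, so the series diverges.

(19/4, 21/4)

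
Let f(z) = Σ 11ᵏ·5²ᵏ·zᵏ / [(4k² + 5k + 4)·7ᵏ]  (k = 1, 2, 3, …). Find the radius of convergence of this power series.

Ratio test: |a_{k+1}/a_k| = [(4k² + 5k + 4)/(4(k+1)² + 5(k+1) + 4)] · 11·25/7 → 275/7 as k → ∞.
The series converges when 275/7 · |z| < 1, giving R = 7/275.

R = 7/275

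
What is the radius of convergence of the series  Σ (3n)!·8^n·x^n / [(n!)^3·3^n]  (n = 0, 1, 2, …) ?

Apply the ratio test: |a_{n+1}| / |a_n| = (3n+1)·(3n+2)·(3n+3)/(n+1)³ · 8/3, which tends to 72 as n → ∞.
The series converges when 72 · |x| < 1, giving R = 1/72.

R = 1/72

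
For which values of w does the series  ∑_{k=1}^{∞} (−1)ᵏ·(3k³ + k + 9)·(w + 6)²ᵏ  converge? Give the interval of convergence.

The ratio of consecutive coefficients is (3(k+1)³ + (k+1) + 9)/(3k³ + k + 9) → 1.
Successive powers of (w + 6) differ by 2, so the series converges when |w + 6|² · 1 < 1, i.e. |w + 6| < √(1) = 1. So R = 1.
Check w = -5: the terms do not tend to 0, so the series diverges.
Check w = -7: the terms do not tend to 0, so the series diverges.

(-7, -5)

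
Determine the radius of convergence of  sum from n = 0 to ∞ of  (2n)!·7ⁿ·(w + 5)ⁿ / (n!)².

By the ratio test, |a_{n+1}/a_n| = (2n+1)·(2n+2)/(n+1)² · 7 → 28.
The series converges when 28 · |w + 5| < 1, giving R = 1/28.

R = 1/28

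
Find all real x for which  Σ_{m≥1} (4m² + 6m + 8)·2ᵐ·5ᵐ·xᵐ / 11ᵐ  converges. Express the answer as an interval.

(-11/10, 11/10)

Apply the ratio test: |a_{m+1}| / |a_m| = [(4(m+1)² + 6(m+1) + 8)/(4m² + 6m + 8)] · 2·5/11, which tends to 10/11 as m → ∞.
Hence the series converges for |x| < 1/(10/11) = 11/10, so the radius of convergence is 11/10.
Check x = 11/10: the m-th term does not approach 0; divergence by the term test.
Endpoint x = -11/10: the m-th term does not approach 0; divergence by the term test.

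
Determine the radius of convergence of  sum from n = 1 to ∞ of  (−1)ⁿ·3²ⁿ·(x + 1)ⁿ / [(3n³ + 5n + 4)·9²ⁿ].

Ratio test: |a_{n+1}/a_n| = [(3n³ + 5n + 4)/(3(n+1)³ + 5(n+1) + 4)] · 9/81 → 1/9 as n → ∞.
Hence the series converges for |x + 1| < 1/(1/9) = 9, so the radius of convergence is 9.

R = 9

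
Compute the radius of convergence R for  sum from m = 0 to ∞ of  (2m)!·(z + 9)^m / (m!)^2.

Ratio test: |a_{m+1}/a_m| = (2m+1)·(2m+2)/(m+1)² → 4 as m → ∞.
Convergence for |z + 9| · 4 < 1, i.e. |z + 9| < 1/4. So R = 1/4.

R = 1/4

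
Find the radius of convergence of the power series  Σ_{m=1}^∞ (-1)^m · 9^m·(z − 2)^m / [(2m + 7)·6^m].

Apply the ratio test: |a_{m+1}| / |a_m| = [(2m + 7)/(2(m+1) + 7)] · 9/6, which tends to 3/2 as m → ∞.
Hence the series converges for |z − 2| < 1/(3/2) = 2/3, so the radius of convergence is 2/3.

R = 2/3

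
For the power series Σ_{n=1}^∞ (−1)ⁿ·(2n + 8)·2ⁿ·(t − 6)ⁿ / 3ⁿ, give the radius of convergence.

Ratio test: |a_{n+1}/a_n| = [(2(n+1) + 8)/(2n + 8)] · 2/3 → 2/3 as n → ∞.
Thus R = 1/(2/3) = 3/2.

R = 3/2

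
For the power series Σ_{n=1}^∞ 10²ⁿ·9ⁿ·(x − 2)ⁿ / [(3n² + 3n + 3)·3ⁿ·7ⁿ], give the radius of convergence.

R = 7/300

The ratio of consecutive coefficients is [(3n² + 3n + 3)/(3(n+1)² + 3(n+1) + 3)] · 100·9/(3·7) → 300/7.
Hence the series converges for |x − 2| < 1/(300/7) = 7/300, so the radius of convergence is 7/300.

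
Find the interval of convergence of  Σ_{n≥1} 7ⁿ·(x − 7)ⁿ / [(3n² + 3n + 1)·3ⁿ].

[46/7, 52/7]

Ratio test: |a_{n+1}/a_n| = [(3n² + 3n + 1)/(3(n+1)² + 3(n+1) + 1)] · 7/3 → 7/3 as n → ∞.
Convergence for |x − 7| · 7/3 < 1, i.e. |x − 7| < 3/7. So R = 3/7.
When x = 52/7, the terms are on the order of 1/n², so the series converges absolutely by comparison with the p-series (p = 2 > 1).
Endpoint x = 46/7: absolute convergence follows by limit comparison with Σ 1/n².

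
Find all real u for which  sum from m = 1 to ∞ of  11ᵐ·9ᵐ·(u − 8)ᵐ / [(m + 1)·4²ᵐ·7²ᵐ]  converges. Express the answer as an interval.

[8/99, 1576/99)

The ratio of consecutive coefficients is [(m + 1)/((m+1) + 1)] · 11·9/(16·49) → 99/784.
Convergence for |u − 8| · 99/784 < 1, i.e. |u − 8| < 784/99. So R = 784/99.
When u = 1576/99, the terms are asymptotic to a nonzero constant times 1/m, so the series diverges by limit comparison with Σ 1/m.
At u = 8/99: the terms alternate in sign and decrease monotonically to 0 in absolute value (size ~ c/m), so the alternating series test gives convergence.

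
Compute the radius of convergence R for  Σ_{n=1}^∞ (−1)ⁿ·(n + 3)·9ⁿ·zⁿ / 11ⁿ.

Apply the ratio test: |a_{n+1}| / |a_n| = [((n+1) + 3)/(n + 3)] · 9/11, which tends to 9/11 as n → ∞.
The series converges when 9/11 · |z| < 1, giving R = 11/9.

R = 11/9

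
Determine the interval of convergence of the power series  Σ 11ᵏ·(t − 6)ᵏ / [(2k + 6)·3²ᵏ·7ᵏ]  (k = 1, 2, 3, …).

[3/11, 129/11)

By the ratio test, |a_{k+1}/a_k| = [(2k + 6)/(2(k+1) + 6)] · 11/(9·7) → 11/63.
Hence the series converges for |t − 6| < 1/(11/63) = 63/11, so the radius of convergence is 63/11.
Check t = 129/11: the terms are asymptotic to a nonzero constant times 1/k, so the series diverges by limit comparison with Σ 1/k.
Check t = 3/11: convergence follows from the alternating series test (terms decrease monotonically to 0).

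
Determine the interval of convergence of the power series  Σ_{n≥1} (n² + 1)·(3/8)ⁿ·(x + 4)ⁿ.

(-20/3, -4/3)

The ratio of consecutive coefficients is [((n+1)² + 1)/(n² + 1)] · 3/8 → 3/8.
The series converges when 3/8 · |x + 4| < 1, giving R = 8/3.
Check x = -4/3: the n-th term does not approach 0; divergence by the term test.
When x = -20/3, the terms have absolute value of order n², which does not tend to 0, so the series diverges by the divergence test.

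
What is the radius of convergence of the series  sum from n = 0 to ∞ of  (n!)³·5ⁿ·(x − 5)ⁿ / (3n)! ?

R = 27/5

The ratio of consecutive coefficients is (n+1)³/[(3n+1)·(3n+2)·(3n+3)] · 5 → 5/27.
Thus R = 1/(5/27) = 27/5.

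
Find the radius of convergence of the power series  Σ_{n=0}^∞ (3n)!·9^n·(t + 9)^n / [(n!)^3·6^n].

R = 2/81

Apply the ratio test: |a_{n+1}| / |a_n| = (3n+1)·(3n+2)·(3n+3)/(n+1)³ · 9/6, which tends to 81/2 as n → ∞.
The series converges when 81/2 · |t + 9| < 1, giving R = 2/81.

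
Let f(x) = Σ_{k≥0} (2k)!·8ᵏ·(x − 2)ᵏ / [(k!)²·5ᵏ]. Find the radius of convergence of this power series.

By the ratio test, |a_{k+1}/a_k| = (2k+1)·(2k+2)/(k+1)² · 8/5 → 32/5.
Convergence for |x − 2| · 32/5 < 1, i.e. |x − 2| < 5/32. So R = 5/32.

R = 5/32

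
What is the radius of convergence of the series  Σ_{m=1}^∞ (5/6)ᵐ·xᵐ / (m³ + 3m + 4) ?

R = 6/5

The ratio of consecutive coefficients is [(m³ + 3m + 4)/((m+1)³ + 3(m+1) + 4)] · 5/6 → 5/6.
Hence the series converges for |x| < 1/(5/6) = 6/5, so the radius of convergence is 6/5.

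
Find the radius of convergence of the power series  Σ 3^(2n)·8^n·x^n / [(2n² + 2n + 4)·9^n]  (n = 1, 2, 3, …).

R = 1/8

Ratio test: |a_{n+1}/a_n| = [(2n² + 2n + 4)/(2(n+1)² + 2(n+1) + 4)] · 9·8/9 → 8 as n → ∞.
Thus R = 1/(8) = 1/8.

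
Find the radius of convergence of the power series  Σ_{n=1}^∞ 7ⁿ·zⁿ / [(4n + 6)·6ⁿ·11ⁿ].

R = 66/7

By the ratio test, |a_{n+1}/a_n| = [(4n + 6)/(4(n+1) + 6)] · 7/(6·11) → 7/66.
The series converges when 7/66 · |z| < 1, giving R = 66/7.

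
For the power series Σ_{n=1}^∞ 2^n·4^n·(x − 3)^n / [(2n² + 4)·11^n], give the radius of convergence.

The ratio of consecutive coefficients is [(2n² + 4)/(2(n+1)² + 4)] · 2·4/11 → 8/11.
Convergence for |x − 3| · 8/11 < 1, i.e. |x − 3| < 11/8. So R = 11/8.

R = 11/8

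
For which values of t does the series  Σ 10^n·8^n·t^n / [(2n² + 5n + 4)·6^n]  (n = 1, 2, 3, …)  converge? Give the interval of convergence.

Apply the ratio test: |a_{n+1}| / |a_n| = [(2n² + 5n + 4)/(2(n+1)² + 5(n+1) + 4)] · 10·8/6, which tends to 40/3 as n → ∞.
Thus R = 1/(40/3) = 3/40.
At t = 3/40: the series is dominated by a constant times Σ 1/n², which converges (p = 2 > 1).
When t = -3/40, the terms are on the order of 1/n², so the series converges absolutely by comparison with the p-series (p = 2 > 1).

[-3/40, 3/40]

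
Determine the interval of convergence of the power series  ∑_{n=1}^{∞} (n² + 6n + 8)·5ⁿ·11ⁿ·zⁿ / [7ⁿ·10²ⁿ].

(-140/11, 140/11)

Apply the ratio test: |a_{n+1}| / |a_n| = [((n+1)² + 6(n+1) + 8)/(n² + 6n + 8)] · 5·11/(7·100), which tends to 11/140 as n → ∞.
Convergence for |z| · 11/140 < 1, i.e. |z| < 140/11. So R = 140/11.
Endpoint z = 140/11: the terms do not tend to 0, so the series diverges.
When z = -140/11, the terms do not tend to 0, so the series diverges.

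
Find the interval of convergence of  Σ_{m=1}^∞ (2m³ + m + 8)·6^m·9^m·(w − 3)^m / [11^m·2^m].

The ratio of consecutive coefficients is [(2(m+1)³ + (m+1) + 8)/(2m³ + m + 8)] · 6·9/(11·2) → 27/11.
The series converges when 27/11 · |w − 3| < 1, giving R = 11/27.
Check w = 92/27: the terms do not tend to 0, so the series diverges.
At w = 70/27: the terms have absolute value of order m³, which does not tend to 0, so the series diverges by the divergence test.

(70/27, 92/27)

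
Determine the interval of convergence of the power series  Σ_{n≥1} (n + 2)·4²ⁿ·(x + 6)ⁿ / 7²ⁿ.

(-145/16, -47/16)

Ratio test: |a_{n+1}/a_n| = [((n+1) + 2)/(n + 2)] · 16/49 → 16/49 as n → ∞.
Thus R = 1/(16/49) = 49/16.
Check x = -47/16: the terms have absolute value of order n, which does not tend to 0, so the series diverges by the divergence test.
Check x = -145/16: the terms have absolute value of order n, which does not tend to 0, so the series diverges by the divergence test.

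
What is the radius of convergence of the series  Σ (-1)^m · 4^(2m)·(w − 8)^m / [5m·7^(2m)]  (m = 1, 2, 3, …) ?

R = 49/16

Apply the ratio test: |a_{m+1}| / |a_m| = [5m/5(m+1)] · 16/49, which tends to 16/49 as m → ∞.
Thus R = 1/(16/49) = 49/16.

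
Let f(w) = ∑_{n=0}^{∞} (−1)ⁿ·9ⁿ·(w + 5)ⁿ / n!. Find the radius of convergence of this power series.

Ratio test: |a_{n+1}/a_n| = 9 · 1/(n+1) → 0 as n → ∞.
The ratio tends to 0 regardless of w, hence R = ∞.

R = ∞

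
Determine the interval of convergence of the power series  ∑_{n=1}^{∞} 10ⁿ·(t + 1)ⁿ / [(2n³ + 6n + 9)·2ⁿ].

Ratio test: |a_{n+1}/a_n| = [(2n³ + 6n + 9)/(2(n+1)³ + 6(n+1) + 9)] · 10/2 → 5 as n → ∞.
The series converges when 5 · |t + 1| < 1, giving R = 1/5.
Endpoint t = -4/5: the series is dominated by a constant times Σ 1/n³, which converges (p = 3 > 1).
Check t = -6/5: the terms are on the order of 1/n³, so the series converges absolutely by comparison with the p-series (p = 3 > 1).

[-6/5, -4/5]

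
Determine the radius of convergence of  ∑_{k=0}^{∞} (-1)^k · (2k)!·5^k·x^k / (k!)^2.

Ratio test: |a_{k+1}/a_k| = (2k+1)·(2k+2)/(k+1)² · 5 → 20 as k → ∞.
The series converges when 20 · |x| < 1, giving R = 1/20.

R = 1/20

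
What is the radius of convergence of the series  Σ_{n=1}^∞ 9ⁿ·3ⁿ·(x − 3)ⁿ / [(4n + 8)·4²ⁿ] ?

R = 16/27

By the ratio test, |a_{n+1}/a_n| = [(4n + 8)/(4(n+1) + 8)] · 9·3/16 → 27/16.
The series converges when 27/16 · |x − 3| < 1, giving R = 16/27.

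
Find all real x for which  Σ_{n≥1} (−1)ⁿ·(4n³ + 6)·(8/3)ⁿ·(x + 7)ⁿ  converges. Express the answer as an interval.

(-59/8, -53/8)

Ratio test: |a_{n+1}/a_n| = [(4(n+1)³ + 6)/(4n³ + 6)] · 8/3 → 8/3 as n → ∞.
The series converges when 8/3 · |x + 7| < 1, giving R = 3/8.
When x = -53/8, the terms have absolute value of order n³, which does not tend to 0, so the series diverges by the divergence test.
At x = -59/8: the terms have absolute value of order n³, which does not tend to 0, so the series diverges by the divergence test.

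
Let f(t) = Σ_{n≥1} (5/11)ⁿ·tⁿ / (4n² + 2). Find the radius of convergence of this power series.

By the ratio test, |a_{n+1}/a_n| = [(4n² + 2)/(4(n+1)² + 2)] · 5/11 → 5/11.
Thus R = 1/(5/11) = 11/5.

R = 11/5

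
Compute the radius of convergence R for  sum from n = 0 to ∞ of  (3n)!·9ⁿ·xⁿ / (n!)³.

R = 1/243

The ratio of consecutive coefficients is (3n+1)·(3n+2)·(3n+3)/(n+1)³ · 9 → 243.
Hence the series converges for |x| < 1/(243) = 1/243, so the radius of convergence is 1/243.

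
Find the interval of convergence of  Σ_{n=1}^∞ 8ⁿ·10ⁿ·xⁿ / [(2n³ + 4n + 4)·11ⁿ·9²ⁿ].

[-891/80, 891/80]

Apply the ratio test: |a_{n+1}| / |a_n| = [(2n³ + 4n + 4)/(2(n+1)³ + 4(n+1) + 4)] · 8·10/(11·81), which tends to 80/891 as n → ∞.
Convergence for |x| · 80/891 < 1, i.e. |x| < 891/80. So R = 891/80.
Check x = 891/80: absolute convergence follows by limit comparison with Σ 1/n³.
Endpoint x = -891/80: the series is dominated by a constant times Σ 1/n³, which converges (p = 3 > 1).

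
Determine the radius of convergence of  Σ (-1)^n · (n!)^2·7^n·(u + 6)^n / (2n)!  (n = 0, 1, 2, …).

Apply the ratio test: |a_{n+1}| / |a_n| = (n+1)²/[(2n+1)·(2n+2)] · 7, which tends to 7/4 as n → ∞.
Thus R = 1/(7/4) = 4/7.

R = 4/7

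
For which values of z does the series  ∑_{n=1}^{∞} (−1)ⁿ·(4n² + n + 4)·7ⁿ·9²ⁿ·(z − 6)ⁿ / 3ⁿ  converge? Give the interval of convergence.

Ratio test: |a_{n+1}/a_n| = [(4(n+1)² + (n+1) + 4)/(4n² + n + 4)] · 7·81/3 → 189 as n → ∞.
Thus R = 1/(189) = 1/189.
Endpoint z = 1135/189: the terms have absolute value of order n², which does not tend to 0, so the series diverges by the divergence test.
When z = 1133/189, the terms do not tend to 0, so the series diverges.

(1133/189, 1135/189)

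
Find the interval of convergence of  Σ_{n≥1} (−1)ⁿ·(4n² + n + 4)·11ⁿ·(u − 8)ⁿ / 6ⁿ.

By the ratio test, |a_{n+1}/a_n| = [(4(n+1)² + (n+1) + 4)/(4n² + n + 4)] · 11/6 → 11/6.
Convergence for |u − 8| · 11/6 < 1, i.e. |u − 8| < 6/11. So R = 6/11.
When u = 94/11, the n-th term does not approach 0; divergence by the term test.
At u = 82/11: the n-th term does not approach 0; divergence by the term test.

(82/11, 94/11)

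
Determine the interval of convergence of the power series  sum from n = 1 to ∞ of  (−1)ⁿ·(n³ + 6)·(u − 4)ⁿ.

(3, 5)

Apply the ratio test: |a_{n+1}| / |a_n| = ((n+1)³ + 6)/(n³ + 6), which tends to 1 as n → ∞.
Hence R = 1.
Endpoint u = 5: the terms do not tend to 0, so the series diverges.
Check u = 3: the n-th term does not approach 0; divergence by the term test.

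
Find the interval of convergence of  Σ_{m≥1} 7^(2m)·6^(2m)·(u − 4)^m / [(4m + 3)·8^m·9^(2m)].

Ratio test: |a_{m+1}/a_m| = [(4m + 3)/(4(m+1) + 3)] · 49·36/(8·81) → 49/18 as m → ∞.
Convergence for |u − 4| · 49/18 < 1, i.e. |u − 4| < 18/49. So R = 18/49.
At u = 214/49: comparison with the harmonic series Σ 1/m shows the series diverges.
Endpoint u = 178/49: the terms alternate in sign and decrease monotonically to 0 in absolute value (size ~ c/m), so the alternating series test gives convergence.

[178/49, 214/49)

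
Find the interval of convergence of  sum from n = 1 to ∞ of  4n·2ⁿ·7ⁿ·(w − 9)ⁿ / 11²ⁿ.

(5/14, 247/14)

By the ratio test, |a_{n+1}/a_n| = [4(n+1)/4n] · 2·7/121 → 14/121.
The series converges when 14/121 · |w − 9| < 1, giving R = 121/14.
At w = 247/14: the terms do not tend to 0, so the series diverges.
At w = 5/14: the terms have absolute value of order n, which does not tend to 0, so the series diverges by the divergence test.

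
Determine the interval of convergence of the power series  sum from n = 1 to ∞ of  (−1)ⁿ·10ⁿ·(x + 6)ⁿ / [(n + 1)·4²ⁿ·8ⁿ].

Apply the ratio test: |a_{n+1}| / |a_n| = [(n + 1)/((n+1) + 1)] · 10/(16·8), which tends to 5/64 as n → ∞.
The series converges when 5/64 · |x + 6| < 1, giving R = 64/5.
Endpoint x = 34/5: convergence follows from the alternating series test (terms decrease monotonically to 0).
Check x = -94/5: the terms behave like c/n; limit comparison with the harmonic series gives divergence.

(-94/5, 34/5]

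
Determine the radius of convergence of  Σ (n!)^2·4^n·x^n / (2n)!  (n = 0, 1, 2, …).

Apply the ratio test: |a_{n+1}| / |a_n| = (n+1)²/[(2n+1)·(2n+2)] · 4, which tends to 1 as n → ∞.
Convergence for |x| < 1, so R = 1.

R = 1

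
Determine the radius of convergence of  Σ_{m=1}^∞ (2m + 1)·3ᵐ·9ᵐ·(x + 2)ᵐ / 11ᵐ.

By the ratio test, |a_{m+1}/a_m| = [(2(m+1) + 1)/(2m + 1)] · 3·9/11 → 27/11.
Hence the series converges for |x + 2| < 1/(27/11) = 11/27, so the radius of convergence is 11/27.

R = 11/27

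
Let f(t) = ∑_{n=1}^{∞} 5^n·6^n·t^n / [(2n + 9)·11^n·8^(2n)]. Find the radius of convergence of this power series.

The ratio of consecutive coefficients is [(2n + 9)/(2(n+1) + 9)] · 5·6/(11·64) → 15/352.
Thus R = 1/(15/352) = 352/15.

R = 352/15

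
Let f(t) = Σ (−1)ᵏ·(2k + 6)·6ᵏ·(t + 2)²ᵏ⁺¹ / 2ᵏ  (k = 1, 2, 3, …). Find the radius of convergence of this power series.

The ratio of consecutive coefficients is [(2(k+1) + 6)/(2k + 6)] · 6/2 → 3.
Since the exponent of (t + 2) increases by 2 each term, convergence requires |t + 2|² < 1/3, hence R = √3/3.

R = √3/3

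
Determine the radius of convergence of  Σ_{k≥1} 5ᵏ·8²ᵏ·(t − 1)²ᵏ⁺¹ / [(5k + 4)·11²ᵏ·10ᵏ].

The ratio of consecutive coefficients is [(5k + 4)/(5(k+1) + 4)] · 5·64/(121·10) → 32/121.
Since the exponent of (t − 1) increases by 2 each term, convergence requires |t − 1|² < 121/32, hence R = 11√2/8.

R = 11√2/8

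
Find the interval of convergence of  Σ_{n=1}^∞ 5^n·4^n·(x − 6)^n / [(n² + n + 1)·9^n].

[111/20, 129/20]

By the ratio test, |a_{n+1}/a_n| = [(n² + n + 1)/((n+1)² + (n+1) + 1)] · 5·4/9 → 20/9.
Hence the series converges for |x − 6| < 1/(20/9) = 9/20, so the radius of convergence is 9/20.
When x = 129/20, absolute convergence follows by limit comparison with Σ 1/n².
Endpoint x = 111/20: absolute convergence follows by limit comparison with Σ 1/n².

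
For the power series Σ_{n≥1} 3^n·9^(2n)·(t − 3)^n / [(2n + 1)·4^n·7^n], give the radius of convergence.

By the ratio test, |a_{n+1}/a_n| = [(2n + 1)/(2(n+1) + 1)] · 3·81/(4·7) → 243/28.
Thus R = 1/(243/28) = 28/243.

R = 28/243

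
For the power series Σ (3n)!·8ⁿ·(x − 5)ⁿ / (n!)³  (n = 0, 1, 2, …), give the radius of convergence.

Ratio test: |a_{n+1}/a_n| = (3n+1)·(3n+2)·(3n+3)/(n+1)³ · 8 → 216 as n → ∞.
The series converges when 216 · |x − 5| < 1, giving R = 1/216.

R = 1/216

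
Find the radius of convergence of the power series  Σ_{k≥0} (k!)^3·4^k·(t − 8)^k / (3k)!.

The ratio of consecutive coefficients is (k+1)³/[(3k+1)·(3k+2)·(3k+3)] · 4 → 4/27.
Thus R = 1/(4/27) = 27/4.

R = 27/4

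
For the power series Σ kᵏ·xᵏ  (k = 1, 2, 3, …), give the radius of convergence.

Root test: |a_k|^(1/k) = k → ∞.
The root grows without bound, so R = 0 (convergence only at x = 0).

R = 0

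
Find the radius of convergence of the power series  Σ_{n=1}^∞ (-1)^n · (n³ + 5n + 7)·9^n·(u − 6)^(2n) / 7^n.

R = √7/3

Ratio test: |a_{n+1}/a_n| = [((n+1)³ + 5(n+1) + 7)/(n³ + 5n + 7)] · 9/7 → 9/7 as n → ∞.
Successive powers of (u − 6) differ by 2, so the series converges when |u − 6|² · 9/7 < 1, i.e. |u − 6| < √(7/9). So R = √7/3.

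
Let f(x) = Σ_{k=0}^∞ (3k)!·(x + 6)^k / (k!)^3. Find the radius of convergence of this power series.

R = 1/27

The ratio of consecutive coefficients is (3k+1)·(3k+2)·(3k+3)/(k+1)³ → 27.
The series converges when 27 · |x + 6| < 1, giving R = 1/27.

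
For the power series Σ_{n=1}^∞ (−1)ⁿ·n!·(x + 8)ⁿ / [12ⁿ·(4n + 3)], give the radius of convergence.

Apply the ratio test: |a_{n+1}| / |a_n| = (n+1) · 1/12 · (4n + 3)/(4(n+1) + 3), which tends to ∞ as n → ∞.
The terms grow without bound for any (x + 8) ≠ 0, so R = 0 (convergence only at x = -8).

R = 0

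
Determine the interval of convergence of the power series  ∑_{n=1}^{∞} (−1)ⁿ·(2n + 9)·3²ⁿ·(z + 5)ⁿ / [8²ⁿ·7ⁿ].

The ratio of consecutive coefficients is [(2(n+1) + 9)/(2n + 9)] · 9/(64·7) → 9/448.
Convergence for |z + 5| · 9/448 < 1, i.e. |z + 5| < 448/9. So R = 448/9.
Check z = 403/9: the n-th term does not approach 0; divergence by the term test.
When z = -493/9, the terms have absolute value of order n, which does not tend to 0, so the series diverges by the divergence test.

(-493/9, 403/9)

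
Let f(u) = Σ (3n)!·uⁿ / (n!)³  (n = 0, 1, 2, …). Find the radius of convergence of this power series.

R = 1/27

Apply the ratio test: |a_{n+1}| / |a_n| = (3n+1)·(3n+2)·(3n+3)/(n+1)³, which tends to 27 as n → ∞.
Thus R = 1/(27) = 1/27.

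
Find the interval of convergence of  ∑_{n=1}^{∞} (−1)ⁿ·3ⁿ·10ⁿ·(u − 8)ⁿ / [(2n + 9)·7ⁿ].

(233/30, 247/30]

By the ratio test, |a_{n+1}/a_n| = [(2n + 9)/(2(n+1) + 9)] · 3·10/7 → 30/7.
Hence the series converges for |u − 8| < 1/(30/7) = 7/30, so the radius of convergence is 7/30.
Check u = 247/30: an alternating series whose terms decrease to 0 in absolute value, so it converges by the Leibniz criterion.
At u = 233/30: the terms behave like c/n; limit comparison with the harmonic series gives divergence.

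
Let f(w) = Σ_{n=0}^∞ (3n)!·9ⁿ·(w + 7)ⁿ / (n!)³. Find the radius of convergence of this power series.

By the ratio test, |a_{n+1}/a_n| = (3n+1)·(3n+2)·(3n+3)/(n+1)³ · 9 → 243.
Thus R = 1/(243) = 1/243.

R = 1/243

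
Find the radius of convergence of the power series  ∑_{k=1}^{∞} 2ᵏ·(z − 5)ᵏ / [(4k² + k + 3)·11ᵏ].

R = 11/2

Ratio test: |a_{k+1}/a_k| = [(4k² + k + 3)/(4(k+1)² + (k+1) + 3)] · 2/11 → 2/11 as k → ∞.
The series converges when 2/11 · |z − 5| < 1, giving R = 11/2.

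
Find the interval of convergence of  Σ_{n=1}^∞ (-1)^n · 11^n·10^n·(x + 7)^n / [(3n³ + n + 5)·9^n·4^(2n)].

By the ratio test, |a_{n+1}/a_n| = [(3n³ + n + 5)/(3(n+1)³ + (n+1) + 5)] · 11·10/(9·16) → 55/72.
Convergence for |x + 7| · 55/72 < 1, i.e. |x + 7| < 72/55. So R = 72/55.
Check x = -313/55: the series is dominated by a constant times Σ 1/n³, which converges (p = 3 > 1).
Check x = -457/55: the terms are on the order of 1/n³, so the series converges absolutely by comparison with the p-series (p = 3 > 1).

[-457/55, -313/55]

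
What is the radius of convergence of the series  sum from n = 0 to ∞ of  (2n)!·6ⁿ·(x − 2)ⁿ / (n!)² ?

Ratio test: |a_{n+1}/a_n| = (2n+1)·(2n+2)/(n+1)² · 6 → 24 as n → ∞.
Hence the series converges for |x − 2| < 1/(24) = 1/24, so the radius of convergence is 1/24.

R = 1/24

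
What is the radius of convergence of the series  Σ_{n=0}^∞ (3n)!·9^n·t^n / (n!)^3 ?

R = 1/243

Ratio test: |a_{n+1}/a_n| = (3n+1)·(3n+2)·(3n+3)/(n+1)³ · 9 → 243 as n → ∞.
Convergence for |t| · 243 < 1, i.e. |t| < 1/243. So R = 1/243.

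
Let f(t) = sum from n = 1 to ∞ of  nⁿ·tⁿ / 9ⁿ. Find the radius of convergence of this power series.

R = 0

Root test: |a_n|^(1/n) = n/9 → ∞.
The root grows without bound, so R = 0 (convergence only at t = 0).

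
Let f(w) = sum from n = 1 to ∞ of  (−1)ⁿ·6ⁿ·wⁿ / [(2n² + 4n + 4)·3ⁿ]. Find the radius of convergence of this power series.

R = 1/2

Ratio test: |a_{n+1}/a_n| = [(2n² + 4n + 4)/(2(n+1)² + 4(n+1) + 4)] · 6/3 → 2 as n → ∞.
Hence the series converges for |w| < 1/(2) = 1/2, so the radius of convergence is 1/2.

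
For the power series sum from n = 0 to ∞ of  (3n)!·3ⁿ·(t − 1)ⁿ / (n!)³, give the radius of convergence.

R = 1/81

Apply the ratio test: |a_{n+1}| / |a_n| = (3n+1)·(3n+2)·(3n+3)/(n+1)³ · 3, which tends to 81 as n → ∞.
Thus R = 1/(81) = 1/81.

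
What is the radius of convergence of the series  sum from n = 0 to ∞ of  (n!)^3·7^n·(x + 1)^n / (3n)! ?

By the ratio test, |a_{n+1}/a_n| = (n+1)³/[(3n+1)·(3n+2)·(3n+3)] · 7 → 7/27.
Convergence for |x + 1| · 7/27 < 1, i.e. |x + 1| < 27/7. So R = 27/7.

R = 27/7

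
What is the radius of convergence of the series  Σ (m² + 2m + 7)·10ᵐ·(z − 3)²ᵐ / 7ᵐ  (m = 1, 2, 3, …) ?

R = √70/10

By the ratio test, |a_{m+1}/a_m| = [((m+1)² + 2(m+1) + 7)/(m² + 2m + 7)] · 10/7 → 10/7.
Since the exponent of (z − 3) increases by 2 each term, convergence requires |z − 3|² < 7/10, hence R = √70/10.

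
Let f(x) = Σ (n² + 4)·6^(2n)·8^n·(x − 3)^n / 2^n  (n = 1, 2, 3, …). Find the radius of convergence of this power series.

R = 1/144

By the ratio test, |a_{n+1}/a_n| = [((n+1)² + 4)/(n² + 4)] · 36·8/2 → 144.
The series converges when 144 · |x − 3| < 1, giving R = 1/144.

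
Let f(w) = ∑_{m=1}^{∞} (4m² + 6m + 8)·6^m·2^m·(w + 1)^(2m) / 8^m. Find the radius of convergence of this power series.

By the ratio test, |a_{m+1}/a_m| = [(4(m+1)² + 6(m+1) + 8)/(4m² + 6m + 8)] · 6·2/8 → 3/2.
Since the exponent of (w + 1) increases by 2 each term, convergence requires |w + 1|² < 2/3, hence R = √6/3.

R = √6/3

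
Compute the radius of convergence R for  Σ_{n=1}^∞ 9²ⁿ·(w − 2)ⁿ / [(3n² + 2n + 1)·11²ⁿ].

Apply the ratio test: |a_{n+1}| / |a_n| = [(3n² + 2n + 1)/(3(n+1)² + 2(n+1) + 1)] · 81/121, which tends to 81/121 as n → ∞.
The series converges when 81/121 · |w − 2| < 1, giving R = 121/81.

R = 121/81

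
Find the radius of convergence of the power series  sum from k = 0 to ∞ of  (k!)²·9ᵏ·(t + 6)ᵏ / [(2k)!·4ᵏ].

R = 16/9

The ratio of consecutive coefficients is (k+1)²/[(2k+1)·(2k+2)] · 9/4 → 9/16.
Thus R = 1/(9/16) = 16/9.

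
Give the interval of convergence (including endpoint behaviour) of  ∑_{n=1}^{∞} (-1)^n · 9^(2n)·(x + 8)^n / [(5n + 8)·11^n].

Ratio test: |a_{n+1}/a_n| = [(5n + 8)/(5(n+1) + 8)] · 81/11 → 81/11 as n → ∞.
Convergence for |x + 8| · 81/11 < 1, i.e. |x + 8| < 11/81. So R = 11/81.
At x = -637/81: convergence follows from the alternating series test (terms decrease monotonically to 0).
At x = -659/81: the terms behave like c/n; limit comparison with the harmonic series gives divergence.

(-659/81, -637/81]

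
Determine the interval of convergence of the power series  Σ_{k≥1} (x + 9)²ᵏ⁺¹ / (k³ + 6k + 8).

[-10, -8]

Ratio test: |a_{k+1}/a_k| = (k³ + 6k + 8)/((k+1)³ + 6(k+1) + 8) → 1 as k → ∞.
Writing y = (x + 9)², the series in y has radius 1, so |x + 9| < √(1) = 1 and R = 1.
At x = -8: the terms are on the order of 1/k³, so the series converges absolutely by comparison with the p-series (p = 3 > 1).
Check x = -10: the series is dominated by a constant times Σ 1/k³, which converges (p = 3 > 1).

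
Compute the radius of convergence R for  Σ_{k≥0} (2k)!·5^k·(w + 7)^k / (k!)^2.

Ratio test: |a_{k+1}/a_k| = (2k+1)·(2k+2)/(k+1)² · 5 → 20 as k → ∞.
Convergence for |w + 7| · 20 < 1, i.e. |w + 7| < 1/20. So R = 1/20.

R = 1/20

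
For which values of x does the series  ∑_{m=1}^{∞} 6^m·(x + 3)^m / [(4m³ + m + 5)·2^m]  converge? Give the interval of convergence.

Apply the ratio test: |a_{m+1}| / |a_m| = [(4m³ + m + 5)/(4(m+1)³ + (m+1) + 5)] · 6/2, which tends to 3 as m → ∞.
Convergence for |x + 3| · 3 < 1, i.e. |x + 3| < 1/3. So R = 1/3.
When x = -8/3, the terms are on the order of 1/m³, so the series converges absolutely by comparison with the p-series (p = 3 > 1).
At x = -10/3: absolute convergence follows by limit comparison with Σ 1/m³.

[-10/3, -8/3]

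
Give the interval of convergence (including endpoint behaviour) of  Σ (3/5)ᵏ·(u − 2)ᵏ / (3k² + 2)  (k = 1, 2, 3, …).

[1/3, 11/3]

By the ratio test, |a_{k+1}/a_k| = [(3k² + 2)/(3(k+1)² + 2)] · 3/5 → 3/5.
Convergence for |u − 2| · 3/5 < 1, i.e. |u − 2| < 5/3. So R = 5/3.
When u = 11/3, absolute convergence follows by limit comparison with Σ 1/k².
When u = 1/3, the series is dominated by a constant times Σ 1/k², which converges (p = 2 > 1).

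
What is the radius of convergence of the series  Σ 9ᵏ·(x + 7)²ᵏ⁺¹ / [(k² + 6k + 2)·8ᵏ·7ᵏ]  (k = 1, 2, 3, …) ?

R = 2√14/3

The ratio of consecutive coefficients is [(k² + 6k + 2)/((k+1)² + 6(k+1) + 2)] · 9/(8·7) → 9/56.
Successive powers of (x + 7) differ by 2, so the series converges when |x + 7|² · 9/56 < 1, i.e. |x + 7| < √(56/9). So R = 2√14/3.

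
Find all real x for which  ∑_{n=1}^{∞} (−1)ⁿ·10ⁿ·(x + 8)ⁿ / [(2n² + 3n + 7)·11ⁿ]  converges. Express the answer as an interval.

[-91/10, -69/10]

By the ratio test, |a_{n+1}/a_n| = [(2n² + 3n + 7)/(2(n+1)² + 3(n+1) + 7)] · 10/11 → 10/11.
The series converges when 10/11 · |x + 8| < 1, giving R = 11/10.
Endpoint x = -69/10: absolute convergence follows by limit comparison with Σ 1/n².
Endpoint x = -91/10: absolute convergence follows by limit comparison with Σ 1/n².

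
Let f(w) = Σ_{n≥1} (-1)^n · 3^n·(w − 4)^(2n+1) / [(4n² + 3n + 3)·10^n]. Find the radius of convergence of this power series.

R = √30/3

Apply the ratio test: |a_{n+1}| / |a_n| = [(4n² + 3n + 3)/(4(n+1)² + 3(n+1) + 3)] · 3/10, which tends to 3/10 as n → ∞.
Writing y = (w − 4)², the series in y has radius 10/3, so |w − 4| < √(10/3) and R = √30/3.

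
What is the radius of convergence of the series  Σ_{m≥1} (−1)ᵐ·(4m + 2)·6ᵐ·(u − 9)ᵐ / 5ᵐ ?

R = 5/6

Apply the ratio test: |a_{m+1}| / |a_m| = [(4(m+1) + 2)/(4m + 2)] · 6/5, which tends to 6/5 as m → ∞.
Hence the series converges for |u − 9| < 1/(6/5) = 5/6, so the radius of convergence is 5/6.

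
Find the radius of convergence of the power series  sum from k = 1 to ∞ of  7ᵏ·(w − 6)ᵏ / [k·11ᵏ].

Apply the ratio test: |a_{k+1}| / |a_k| = [k/(k+1)] · 7/11, which tends to 7/11 as k → ∞.
Convergence for |w − 6| · 7/11 < 1, i.e. |w − 6| < 11/7. So R = 11/7.

R = 11/7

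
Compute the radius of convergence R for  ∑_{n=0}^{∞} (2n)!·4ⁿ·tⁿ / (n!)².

The ratio of consecutive coefficients is (2n+1)·(2n+2)/(n+1)² · 4 → 16.
Thus R = 1/(16) = 1/16.

R = 1/16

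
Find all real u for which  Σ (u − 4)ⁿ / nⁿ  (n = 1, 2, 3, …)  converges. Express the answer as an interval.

(−∞, ∞)

Root test: |a_n|^(1/n) = 1/n → 0.
Since the n-th root of |a_n| tends to 0, the series converges for all real u; R = ∞.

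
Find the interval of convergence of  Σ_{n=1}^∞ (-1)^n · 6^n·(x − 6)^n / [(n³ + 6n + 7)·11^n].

The ratio of consecutive coefficients is [(n³ + 6n + 7)/((n+1)³ + 6(n+1) + 7)] · 6/11 → 6/11.
Thus R = 1/(6/11) = 11/6.
Check x = 47/6: absolute convergence follows by limit comparison with Σ 1/n³.
When x = 25/6, absolute convergence follows by limit comparison with Σ 1/n³.

[25/6, 47/6]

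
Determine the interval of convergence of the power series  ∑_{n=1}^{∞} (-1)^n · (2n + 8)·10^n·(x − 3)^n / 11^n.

Apply the ratio test: |a_{n+1}| / |a_n| = [(2(n+1) + 8)/(2n + 8)] · 10/11, which tends to 10/11 as n → ∞.
Thus R = 1/(10/11) = 11/10.
At x = 41/10: the terms have absolute value of order n, which does not tend to 0, so the series diverges by the divergence test.
Check x = 19/10: the terms do not tend to 0, so the series diverges.

(19/10, 41/10)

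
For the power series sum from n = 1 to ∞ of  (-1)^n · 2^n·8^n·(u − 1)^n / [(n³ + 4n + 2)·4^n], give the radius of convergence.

The ratio of consecutive coefficients is [(n³ + 4n + 2)/((n+1)³ + 4(n+1) + 2)] · 2·8/4 → 4.
Convergence for |u − 1| · 4 < 1, i.e. |u − 1| < 1/4. So R = 1/4.

R = 1/4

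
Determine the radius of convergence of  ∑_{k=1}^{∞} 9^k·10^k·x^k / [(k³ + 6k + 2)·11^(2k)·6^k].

R = 121/15

The ratio of consecutive coefficients is [(k³ + 6k + 2)/((k+1)³ + 6(k+1) + 2)] · 9·10/(121·6) → 15/121.
Convergence for |x| · 15/121 < 1, i.e. |x| < 121/15. So R = 121/15.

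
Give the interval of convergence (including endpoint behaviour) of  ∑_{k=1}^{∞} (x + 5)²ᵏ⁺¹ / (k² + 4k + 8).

[-6, -4]

By the ratio test, |a_{k+1}/a_k| = (k² + 4k + 8)/((k+1)² + 4(k+1) + 8) → 1.
Writing y = (x + 5)², the series in y has radius 1, so |x + 5| < √(1) = 1 and R = 1.
At x = -4: the series is dominated by a constant times Σ 1/k², which converges (p = 2 > 1).
Endpoint x = -6: the series is dominated by a constant times Σ 1/k², which converges (p = 2 > 1).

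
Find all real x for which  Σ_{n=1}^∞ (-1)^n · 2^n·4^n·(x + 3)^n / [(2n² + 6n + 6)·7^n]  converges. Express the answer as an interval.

The ratio of consecutive coefficients is [(2n² + 6n + 6)/(2(n+1)² + 6(n+1) + 6)] · 2·4/7 → 8/7.
Thus R = 1/(8/7) = 7/8.
Endpoint x = -17/8: absolute convergence follows by limit comparison with Σ 1/n².
When x = -31/8, absolute convergence follows by limit comparison with Σ 1/n².

[-31/8, -17/8]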